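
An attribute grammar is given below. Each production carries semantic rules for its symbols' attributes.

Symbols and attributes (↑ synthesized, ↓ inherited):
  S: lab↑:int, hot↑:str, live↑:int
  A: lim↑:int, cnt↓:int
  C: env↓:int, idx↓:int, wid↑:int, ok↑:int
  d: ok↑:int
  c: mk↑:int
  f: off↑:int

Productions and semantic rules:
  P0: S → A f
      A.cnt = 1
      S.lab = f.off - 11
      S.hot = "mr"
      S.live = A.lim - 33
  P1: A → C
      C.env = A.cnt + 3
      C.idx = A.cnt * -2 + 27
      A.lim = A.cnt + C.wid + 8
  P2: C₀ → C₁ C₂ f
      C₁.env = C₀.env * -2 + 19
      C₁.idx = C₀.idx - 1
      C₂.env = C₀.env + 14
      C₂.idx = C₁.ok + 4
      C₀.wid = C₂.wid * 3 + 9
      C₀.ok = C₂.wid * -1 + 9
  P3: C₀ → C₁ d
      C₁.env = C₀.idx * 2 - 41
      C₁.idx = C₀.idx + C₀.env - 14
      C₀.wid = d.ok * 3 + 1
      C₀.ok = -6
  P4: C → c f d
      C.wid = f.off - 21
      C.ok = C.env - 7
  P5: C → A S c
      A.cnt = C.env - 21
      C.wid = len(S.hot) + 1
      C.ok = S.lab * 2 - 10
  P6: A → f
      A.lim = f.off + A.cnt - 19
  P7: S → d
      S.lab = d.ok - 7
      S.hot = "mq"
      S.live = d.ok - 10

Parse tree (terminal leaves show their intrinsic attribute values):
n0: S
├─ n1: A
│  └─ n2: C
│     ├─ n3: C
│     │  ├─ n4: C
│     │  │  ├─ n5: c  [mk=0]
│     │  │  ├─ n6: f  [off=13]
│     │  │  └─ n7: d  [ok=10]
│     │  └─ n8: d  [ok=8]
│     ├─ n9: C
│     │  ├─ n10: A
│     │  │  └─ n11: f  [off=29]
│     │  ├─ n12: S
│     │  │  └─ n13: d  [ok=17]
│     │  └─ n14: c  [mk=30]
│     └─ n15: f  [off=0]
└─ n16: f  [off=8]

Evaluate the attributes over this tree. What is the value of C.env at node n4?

7

1. n1.cnt = 1  [1]
2. n2.env = 4  [A.cnt + 3]
3. n2.idx = 25  [A.cnt * -2 + 27]
4. n3.env = 11  [C₀.env * -2 + 19]
5. n3.idx = 24  [C₀.idx - 1]
6. n4.env = 7  [C₀.idx * 2 - 41]
7. n4.idx = 21  [C₀.idx + C₀.env - 14]
8. n5.mk = 0  [terminal]
9. n6.off = 13  [terminal]
10. n7.ok = 10  [terminal]
11. n4.wid = -8  [f.off - 21]
12. n4.ok = 0  [C.env - 7]
13. n8.ok = 8  [terminal]
14. n3.wid = 25  [d.ok * 3 + 1]
15. n3.ok = -6  [-6]
16. n9.env = 18  [C₀.env + 14]
17. n9.idx = -2  [C₁.ok + 4]
18. n10.cnt = -3  [C.env - 21]
19. n11.off = 29  [terminal]
20. n10.lim = 7  [f.off + A.cnt - 19]
21. n13.ok = 17  [terminal]
22. n12.lab = 10  [d.ok - 7]
23. n12.hot = "mq"  ["mq"]
24. n12.live = 7  [d.ok - 10]
25. n14.mk = 30  [terminal]
26. n9.wid = 3  [len(S.hot) + 1]
27. n9.ok = 10  [S.lab * 2 - 10]
28. n15.off = 0  [terminal]
29. n2.wid = 18  [C₂.wid * 3 + 9]
30. n2.ok = 6  [C₂.wid * -1 + 9]
31. n1.lim = 27  [A.cnt + C.wid + 8]
32. n16.off = 8  [terminal]
33. n0.lab = -3  [f.off - 11]
34. n0.hot = "mr"  ["mr"]
35. n0.live = -6  [A.lim - 33]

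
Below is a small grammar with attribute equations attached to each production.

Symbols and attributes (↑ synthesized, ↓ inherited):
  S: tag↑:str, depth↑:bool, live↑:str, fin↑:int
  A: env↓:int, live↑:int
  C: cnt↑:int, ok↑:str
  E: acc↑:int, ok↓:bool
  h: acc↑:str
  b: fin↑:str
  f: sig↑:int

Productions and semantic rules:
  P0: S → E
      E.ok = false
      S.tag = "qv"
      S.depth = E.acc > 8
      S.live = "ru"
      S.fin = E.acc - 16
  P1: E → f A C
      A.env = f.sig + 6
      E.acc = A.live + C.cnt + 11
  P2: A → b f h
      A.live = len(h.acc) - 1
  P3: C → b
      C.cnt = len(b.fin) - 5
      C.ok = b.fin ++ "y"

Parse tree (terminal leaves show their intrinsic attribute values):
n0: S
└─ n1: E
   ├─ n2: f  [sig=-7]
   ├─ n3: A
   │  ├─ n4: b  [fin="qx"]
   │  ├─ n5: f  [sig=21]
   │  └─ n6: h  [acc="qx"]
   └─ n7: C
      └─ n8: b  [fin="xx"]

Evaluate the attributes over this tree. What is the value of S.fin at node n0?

1. n1.ok = false  [false]
2. n2.sig = -7  [terminal]
3. n3.env = -1  [f.sig + 6]
4. n4.fin = "qx"  [terminal]
5. n5.sig = 21  [terminal]
6. n6.acc = "qx"  [terminal]
7. n3.live = 1  [len(h.acc) - 1]
8. n8.fin = "xx"  [terminal]
9. n7.cnt = -3  [len(b.fin) - 5]
10. n7.ok = "xxy"  [b.fin ++ "y"]
11. n1.acc = 9  [A.live + C.cnt + 11]
12. n0.tag = "qv"  ["qv"]
13. n0.depth = true  [E.acc > 8]
14. n0.live = "ru"  ["ru"]
15. n0.fin = -7  [E.acc - 16]

-7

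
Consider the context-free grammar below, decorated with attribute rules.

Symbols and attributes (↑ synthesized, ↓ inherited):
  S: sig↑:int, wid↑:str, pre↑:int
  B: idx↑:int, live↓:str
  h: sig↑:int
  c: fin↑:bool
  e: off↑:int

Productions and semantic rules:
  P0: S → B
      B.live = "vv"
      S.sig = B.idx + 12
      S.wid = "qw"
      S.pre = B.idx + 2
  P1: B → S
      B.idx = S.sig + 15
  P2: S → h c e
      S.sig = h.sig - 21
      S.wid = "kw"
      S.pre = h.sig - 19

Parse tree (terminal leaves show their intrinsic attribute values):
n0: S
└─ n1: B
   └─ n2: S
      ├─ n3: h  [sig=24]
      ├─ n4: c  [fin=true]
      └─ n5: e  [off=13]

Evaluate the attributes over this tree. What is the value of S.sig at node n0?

30

1. n1.live = "vv"  ["vv"]
2. n3.sig = 24  [terminal]
3. n4.fin = true  [terminal]
4. n5.off = 13  [terminal]
5. n2.sig = 3  [h.sig - 21]
6. n2.wid = "kw"  ["kw"]
7. n2.pre = 5  [h.sig - 19]
8. n1.idx = 18  [S.sig + 15]
9. n0.sig = 30  [B.idx + 12]
10. n0.wid = "qw"  ["qw"]
11. n0.pre = 20  [B.idx + 2]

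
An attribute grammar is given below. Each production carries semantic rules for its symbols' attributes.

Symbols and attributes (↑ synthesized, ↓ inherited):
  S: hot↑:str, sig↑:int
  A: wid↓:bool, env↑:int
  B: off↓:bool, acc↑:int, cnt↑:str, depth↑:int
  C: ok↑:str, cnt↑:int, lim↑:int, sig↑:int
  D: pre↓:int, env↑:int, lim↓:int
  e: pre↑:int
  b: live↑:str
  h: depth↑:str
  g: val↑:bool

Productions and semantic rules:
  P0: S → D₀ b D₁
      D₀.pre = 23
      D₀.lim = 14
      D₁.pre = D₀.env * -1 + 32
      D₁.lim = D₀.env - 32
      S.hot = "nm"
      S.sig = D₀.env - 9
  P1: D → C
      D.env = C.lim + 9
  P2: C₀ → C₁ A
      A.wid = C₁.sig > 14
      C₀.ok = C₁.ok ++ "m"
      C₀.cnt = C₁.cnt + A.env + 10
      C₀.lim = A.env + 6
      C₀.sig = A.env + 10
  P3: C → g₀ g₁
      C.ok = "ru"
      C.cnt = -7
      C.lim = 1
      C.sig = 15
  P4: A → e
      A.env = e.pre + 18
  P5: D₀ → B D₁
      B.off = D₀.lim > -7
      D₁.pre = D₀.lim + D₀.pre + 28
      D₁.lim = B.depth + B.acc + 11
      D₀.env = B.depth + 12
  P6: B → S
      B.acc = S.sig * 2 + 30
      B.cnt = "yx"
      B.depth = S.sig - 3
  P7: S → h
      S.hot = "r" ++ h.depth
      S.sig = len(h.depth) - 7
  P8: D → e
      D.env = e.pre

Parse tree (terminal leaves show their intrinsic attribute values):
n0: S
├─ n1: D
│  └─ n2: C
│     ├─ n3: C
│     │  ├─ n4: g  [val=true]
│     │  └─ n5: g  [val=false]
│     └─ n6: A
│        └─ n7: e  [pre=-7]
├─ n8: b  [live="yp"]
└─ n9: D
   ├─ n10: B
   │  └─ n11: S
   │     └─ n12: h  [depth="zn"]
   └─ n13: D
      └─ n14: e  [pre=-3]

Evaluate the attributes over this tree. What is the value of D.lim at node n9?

1. n1.pre = 23  [23]
2. n1.lim = 14  [14]
3. n4.val = true  [terminal]
4. n5.val = false  [terminal]
5. n3.ok = "ru"  ["ru"]
6. n3.cnt = -7  [-7]
7. n3.lim = 1  [1]
8. n3.sig = 15  [15]
9. n6.wid = true  [C₁.sig > 14]
10. n7.pre = -7  [terminal]
11. n6.env = 11  [e.pre + 18]
12. n2.ok = "rum"  [C₁.ok ++ "m"]
13. n2.cnt = 14  [C₁.cnt + A.env + 10]
14. n2.lim = 17  [A.env + 6]
15. n2.sig = 21  [A.env + 10]
16. n1.env = 26  [C.lim + 9]
17. n8.live = "yp"  [terminal]
18. n9.pre = 6  [D₀.env * -1 + 32]
19. n9.lim = -6  [D₀.env - 32]
20. n10.off = true  [D₀.lim > -7]
21. n12.depth = "zn"  [terminal]
22. n11.hot = "rzn"  ["r" ++ h.depth]
23. n11.sig = -5  [len(h.depth) - 7]
24. n10.acc = 20  [S.sig * 2 + 30]
25. n10.cnt = "yx"  ["yx"]
26. n10.depth = -8  [S.sig - 3]
27. n13.pre = 28  [D₀.lim + D₀.pre + 28]
28. n13.lim = 23  [B.depth + B.acc + 11]
29. n14.pre = -3  [terminal]
30. n13.env = -3  [e.pre]
31. n9.env = 4  [B.depth + 12]
32. n0.hot = "nm"  ["nm"]
33. n0.sig = 17  [D₀.env - 9]

-6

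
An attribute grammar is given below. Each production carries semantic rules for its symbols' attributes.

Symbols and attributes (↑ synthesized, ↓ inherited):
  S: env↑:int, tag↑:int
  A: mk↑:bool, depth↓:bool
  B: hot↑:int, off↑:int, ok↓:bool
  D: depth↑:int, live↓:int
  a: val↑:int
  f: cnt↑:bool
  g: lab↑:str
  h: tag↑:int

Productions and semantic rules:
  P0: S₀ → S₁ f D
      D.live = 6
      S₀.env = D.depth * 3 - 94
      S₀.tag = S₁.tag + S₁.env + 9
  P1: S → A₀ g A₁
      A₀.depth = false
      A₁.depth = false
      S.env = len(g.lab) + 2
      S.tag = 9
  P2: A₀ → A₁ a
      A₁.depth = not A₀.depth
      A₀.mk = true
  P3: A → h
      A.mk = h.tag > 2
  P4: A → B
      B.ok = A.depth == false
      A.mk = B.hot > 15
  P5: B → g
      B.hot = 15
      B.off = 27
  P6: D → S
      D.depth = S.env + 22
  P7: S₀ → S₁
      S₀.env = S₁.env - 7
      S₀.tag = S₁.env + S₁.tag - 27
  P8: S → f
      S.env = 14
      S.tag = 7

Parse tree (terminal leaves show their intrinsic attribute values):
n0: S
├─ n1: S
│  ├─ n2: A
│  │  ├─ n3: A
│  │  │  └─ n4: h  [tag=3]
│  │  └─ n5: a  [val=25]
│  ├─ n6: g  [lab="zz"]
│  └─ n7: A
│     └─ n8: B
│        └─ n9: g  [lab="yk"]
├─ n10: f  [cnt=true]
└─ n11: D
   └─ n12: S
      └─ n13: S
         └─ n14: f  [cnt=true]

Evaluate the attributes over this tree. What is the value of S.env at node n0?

-7

1. n2.depth = false  [false]
2. n3.depth = true  [not A₀.depth]
3. n4.tag = 3  [terminal]
4. n3.mk = true  [h.tag > 2]
5. n5.val = 25  [terminal]
6. n2.mk = true  [true]
7. n6.lab = "zz"  [terminal]
8. n7.depth = false  [false]
9. n8.ok = true  [A.depth == false]
10. n9.lab = "yk"  [terminal]
11. n8.hot = 15  [15]
12. n8.off = 27  [27]
13. n7.mk = false  [B.hot > 15]
14. n1.env = 4  [len(g.lab) + 2]
15. n1.tag = 9  [9]
16. n10.cnt = true  [terminal]
17. n11.live = 6  [6]
18. n14.cnt = true  [terminal]
19. n13.env = 14  [14]
20. n13.tag = 7  [7]
21. n12.env = 7  [S₁.env - 7]
22. n12.tag = -6  [S₁.env + S₁.tag - 27]
23. n11.depth = 29  [S.env + 22]
24. n0.env = -7  [D.depth * 3 - 94]
25. n0.tag = 22  [S₁.tag + S₁.env + 9]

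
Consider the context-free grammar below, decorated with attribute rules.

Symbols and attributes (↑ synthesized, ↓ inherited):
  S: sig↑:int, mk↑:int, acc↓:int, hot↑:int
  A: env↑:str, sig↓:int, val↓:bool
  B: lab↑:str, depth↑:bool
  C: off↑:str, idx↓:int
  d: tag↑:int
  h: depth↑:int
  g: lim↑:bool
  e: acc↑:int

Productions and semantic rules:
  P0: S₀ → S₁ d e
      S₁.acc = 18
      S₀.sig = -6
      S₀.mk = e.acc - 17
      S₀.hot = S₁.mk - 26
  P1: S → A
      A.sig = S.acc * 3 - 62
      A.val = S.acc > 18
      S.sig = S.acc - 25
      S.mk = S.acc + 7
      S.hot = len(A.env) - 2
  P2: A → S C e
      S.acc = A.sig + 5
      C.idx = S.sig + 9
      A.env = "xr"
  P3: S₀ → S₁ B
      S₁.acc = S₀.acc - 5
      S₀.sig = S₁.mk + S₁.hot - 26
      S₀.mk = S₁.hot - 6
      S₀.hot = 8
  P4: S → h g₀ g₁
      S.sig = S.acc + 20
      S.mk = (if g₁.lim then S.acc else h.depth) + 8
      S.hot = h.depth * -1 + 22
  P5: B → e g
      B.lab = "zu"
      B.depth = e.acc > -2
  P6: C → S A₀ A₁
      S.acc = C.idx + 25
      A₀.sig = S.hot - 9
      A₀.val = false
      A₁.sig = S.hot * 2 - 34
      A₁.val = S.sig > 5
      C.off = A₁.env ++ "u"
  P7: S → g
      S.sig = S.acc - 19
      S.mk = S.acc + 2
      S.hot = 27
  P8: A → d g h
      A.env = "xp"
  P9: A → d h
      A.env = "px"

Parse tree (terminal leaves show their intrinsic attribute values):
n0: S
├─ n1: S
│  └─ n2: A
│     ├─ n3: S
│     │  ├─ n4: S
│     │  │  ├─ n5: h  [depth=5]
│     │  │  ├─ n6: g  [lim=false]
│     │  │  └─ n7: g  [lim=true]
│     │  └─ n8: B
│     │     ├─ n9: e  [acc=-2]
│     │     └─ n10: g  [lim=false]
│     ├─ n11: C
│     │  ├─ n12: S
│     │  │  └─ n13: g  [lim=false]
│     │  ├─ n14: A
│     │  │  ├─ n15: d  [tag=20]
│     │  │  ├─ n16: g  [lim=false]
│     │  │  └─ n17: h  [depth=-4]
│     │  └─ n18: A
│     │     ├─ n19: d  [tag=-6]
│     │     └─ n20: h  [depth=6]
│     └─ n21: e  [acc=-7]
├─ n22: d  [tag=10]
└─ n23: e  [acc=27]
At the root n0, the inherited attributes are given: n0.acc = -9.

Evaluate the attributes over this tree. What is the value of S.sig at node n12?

1. n0.acc = -9  [given at root]
2. n1.acc = 18  [18]
3. n2.sig = -8  [S.acc * 3 - 62]
4. n2.val = false  [S.acc > 18]
5. n3.acc = -3  [A.sig + 5]
6. n4.acc = -8  [S₀.acc - 5]
7. n5.depth = 5  [terminal]
8. n6.lim = false  [terminal]
9. n7.lim = true  [terminal]
10. n4.sig = 12  [S.acc + 20]
11. n4.mk = 0  [(if g₁.lim then S.acc else h.depth) + 8]
12. n4.hot = 17  [h.depth * -1 + 22]
13. n9.acc = -2  [terminal]
14. n10.lim = false  [terminal]
15. n8.lab = "zu"  ["zu"]
16. n8.depth = false  [e.acc > -2]
17. n3.sig = -9  [S₁.mk + S₁.hot - 26]
18. n3.mk = 11  [S₁.hot - 6]
19. n3.hot = 8  [8]
20. n11.idx = 0  [S.sig + 9]
21. n12.acc = 25  [C.idx + 25]
22. n13.lim = false  [terminal]
23. n12.sig = 6  [S.acc - 19]
24. n12.mk = 27  [S.acc + 2]
25. n12.hot = 27  [27]
26. n14.sig = 18  [S.hot - 9]
27. n14.val = false  [false]
28. n15.tag = 20  [terminal]
29. n16.lim = false  [terminal]
30. n17.depth = -4  [terminal]
31. n14.env = "xp"  ["xp"]
32. n18.sig = 20  [S.hot * 2 - 34]
33. n18.val = true  [S.sig > 5]
34. n19.tag = -6  [terminal]
35. n20.depth = 6  [terminal]
36. n18.env = "px"  ["px"]
37. n11.off = "pxu"  [A₁.env ++ "u"]
38. n21.acc = -7  [terminal]
39. n2.env = "xr"  ["xr"]
40. n1.sig = -7  [S.acc - 25]
41. n1.mk = 25  [S.acc + 7]
42. n1.hot = 0  [len(A.env) - 2]
43. n22.tag = 10  [terminal]
44. n23.acc = 27  [terminal]
45. n0.sig = -6  [-6]
46. n0.mk = 10  [e.acc - 17]
47. n0.hot = -1  [S₁.mk - 26]

6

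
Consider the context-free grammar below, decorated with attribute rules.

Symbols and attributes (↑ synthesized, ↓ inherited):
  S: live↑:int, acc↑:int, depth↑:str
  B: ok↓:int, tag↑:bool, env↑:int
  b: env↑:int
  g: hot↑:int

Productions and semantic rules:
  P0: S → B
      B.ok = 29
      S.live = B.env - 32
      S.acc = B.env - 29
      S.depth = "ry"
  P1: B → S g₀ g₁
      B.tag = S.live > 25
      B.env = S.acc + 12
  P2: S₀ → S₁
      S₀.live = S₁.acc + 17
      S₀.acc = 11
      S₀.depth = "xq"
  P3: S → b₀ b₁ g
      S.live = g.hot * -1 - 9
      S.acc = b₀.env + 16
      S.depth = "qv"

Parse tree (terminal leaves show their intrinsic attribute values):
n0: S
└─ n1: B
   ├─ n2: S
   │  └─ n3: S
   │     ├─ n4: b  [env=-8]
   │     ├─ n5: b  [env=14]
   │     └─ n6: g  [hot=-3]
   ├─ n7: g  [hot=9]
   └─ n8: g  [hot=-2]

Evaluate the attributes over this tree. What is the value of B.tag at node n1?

false

1. n1.ok = 29  [29]
2. n4.env = -8  [terminal]
3. n5.env = 14  [terminal]
4. n6.hot = -3  [terminal]
5. n3.live = -6  [g.hot * -1 - 9]
6. n3.acc = 8  [b₀.env + 16]
7. n3.depth = "qv"  ["qv"]
8. n2.live = 25  [S₁.acc + 17]
9. n2.acc = 11  [11]
10. n2.depth = "xq"  ["xq"]
11. n7.hot = 9  [terminal]
12. n8.hot = -2  [terminal]
13. n1.tag = false  [S.live > 25]
14. n1.env = 23  [S.acc + 12]
15. n0.live = -9  [B.env - 32]
16. n0.acc = -6  [B.env - 29]
17. n0.depth = "ry"  ["ry"]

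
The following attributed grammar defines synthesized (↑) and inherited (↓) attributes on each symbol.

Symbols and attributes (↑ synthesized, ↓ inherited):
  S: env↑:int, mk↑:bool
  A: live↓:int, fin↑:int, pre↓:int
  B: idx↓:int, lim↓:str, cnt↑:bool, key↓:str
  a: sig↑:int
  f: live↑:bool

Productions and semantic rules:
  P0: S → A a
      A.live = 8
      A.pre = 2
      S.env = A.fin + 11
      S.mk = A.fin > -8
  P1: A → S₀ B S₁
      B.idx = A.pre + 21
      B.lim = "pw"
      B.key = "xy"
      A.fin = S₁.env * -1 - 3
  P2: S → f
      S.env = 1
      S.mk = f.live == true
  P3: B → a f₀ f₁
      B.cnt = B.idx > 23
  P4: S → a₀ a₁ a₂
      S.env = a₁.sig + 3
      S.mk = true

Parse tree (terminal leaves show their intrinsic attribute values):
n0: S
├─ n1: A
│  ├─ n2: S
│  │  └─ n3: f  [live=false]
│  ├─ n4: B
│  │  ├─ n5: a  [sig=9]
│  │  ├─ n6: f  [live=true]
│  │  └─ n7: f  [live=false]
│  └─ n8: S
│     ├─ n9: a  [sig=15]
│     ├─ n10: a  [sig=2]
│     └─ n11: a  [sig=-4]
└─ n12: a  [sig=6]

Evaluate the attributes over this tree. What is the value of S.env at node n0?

1. n1.live = 8  [8]
2. n1.pre = 2  [2]
3. n3.live = false  [terminal]
4. n2.env = 1  [1]
5. n2.mk = false  [f.live == true]
6. n4.idx = 23  [A.pre + 21]
7. n4.lim = "pw"  ["pw"]
8. n4.key = "xy"  ["xy"]
9. n5.sig = 9  [terminal]
10. n6.live = true  [terminal]
11. n7.live = false  [terminal]
12. n4.cnt = false  [B.idx > 23]
13. n9.sig = 15  [terminal]
14. n10.sig = 2  [terminal]
15. n11.sig = -4  [terminal]
16. n8.env = 5  [a₁.sig + 3]
17. n8.mk = true  [true]
18. n1.fin = -8  [S₁.env * -1 - 3]
19. n12.sig = 6  [terminal]
20. n0.env = 3  [A.fin + 11]
21. n0.mk = false  [A.fin > -8]

3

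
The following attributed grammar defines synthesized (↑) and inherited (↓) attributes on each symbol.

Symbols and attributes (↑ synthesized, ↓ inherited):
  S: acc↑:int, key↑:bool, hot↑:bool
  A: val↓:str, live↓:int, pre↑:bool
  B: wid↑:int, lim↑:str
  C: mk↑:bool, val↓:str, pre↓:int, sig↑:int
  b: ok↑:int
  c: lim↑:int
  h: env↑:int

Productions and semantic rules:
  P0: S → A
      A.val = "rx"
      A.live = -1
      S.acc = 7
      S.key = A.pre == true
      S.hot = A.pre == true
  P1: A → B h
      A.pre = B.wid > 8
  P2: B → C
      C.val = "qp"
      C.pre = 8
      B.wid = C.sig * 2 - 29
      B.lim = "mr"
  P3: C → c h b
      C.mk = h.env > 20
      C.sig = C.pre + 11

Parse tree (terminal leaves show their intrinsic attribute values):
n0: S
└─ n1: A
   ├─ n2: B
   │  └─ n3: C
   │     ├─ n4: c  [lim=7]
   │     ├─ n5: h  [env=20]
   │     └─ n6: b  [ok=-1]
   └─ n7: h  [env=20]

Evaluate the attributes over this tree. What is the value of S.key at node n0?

1. n1.val = "rx"  ["rx"]
2. n1.live = -1  [-1]
3. n3.val = "qp"  ["qp"]
4. n3.pre = 8  [8]
5. n4.lim = 7  [terminal]
6. n5.env = 20  [terminal]
7. n6.ok = -1  [terminal]
8. n3.mk = false  [h.env > 20]
9. n3.sig = 19  [C.pre + 11]
10. n2.wid = 9  [C.sig * 2 - 29]
11. n2.lim = "mr"  ["mr"]
12. n7.env = 20  [terminal]
13. n1.pre = true  [B.wid > 8]
14. n0.acc = 7  [7]
15. n0.key = true  [A.pre == true]
16. n0.hot = true  [A.pre == true]

true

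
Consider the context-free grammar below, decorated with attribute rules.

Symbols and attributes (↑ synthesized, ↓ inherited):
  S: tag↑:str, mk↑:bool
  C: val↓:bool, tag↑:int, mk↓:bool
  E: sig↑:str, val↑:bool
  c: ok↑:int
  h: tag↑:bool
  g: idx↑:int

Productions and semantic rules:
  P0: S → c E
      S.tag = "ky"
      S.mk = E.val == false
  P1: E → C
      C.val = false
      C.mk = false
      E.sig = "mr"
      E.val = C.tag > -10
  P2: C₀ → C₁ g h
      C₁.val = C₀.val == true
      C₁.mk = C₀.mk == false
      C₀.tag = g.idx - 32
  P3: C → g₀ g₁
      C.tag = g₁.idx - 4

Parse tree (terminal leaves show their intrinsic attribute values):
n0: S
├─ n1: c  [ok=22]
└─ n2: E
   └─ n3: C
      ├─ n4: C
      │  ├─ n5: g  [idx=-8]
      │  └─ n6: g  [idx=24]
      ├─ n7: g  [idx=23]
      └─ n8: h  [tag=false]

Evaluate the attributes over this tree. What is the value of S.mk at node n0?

1. n1.ok = 22  [terminal]
2. n3.val = false  [false]
3. n3.mk = false  [false]
4. n4.val = false  [C₀.val == true]
5. n4.mk = true  [C₀.mk == false]
6. n5.idx = -8  [terminal]
7. n6.idx = 24  [terminal]
8. n4.tag = 20  [g₁.idx - 4]
9. n7.idx = 23  [terminal]
10. n8.tag = false  [terminal]
11. n3.tag = -9  [g.idx - 32]
12. n2.sig = "mr"  ["mr"]
13. n2.val = true  [C.tag > -10]
14. n0.tag = "ky"  ["ky"]
15. n0.mk = false  [E.val == false]

false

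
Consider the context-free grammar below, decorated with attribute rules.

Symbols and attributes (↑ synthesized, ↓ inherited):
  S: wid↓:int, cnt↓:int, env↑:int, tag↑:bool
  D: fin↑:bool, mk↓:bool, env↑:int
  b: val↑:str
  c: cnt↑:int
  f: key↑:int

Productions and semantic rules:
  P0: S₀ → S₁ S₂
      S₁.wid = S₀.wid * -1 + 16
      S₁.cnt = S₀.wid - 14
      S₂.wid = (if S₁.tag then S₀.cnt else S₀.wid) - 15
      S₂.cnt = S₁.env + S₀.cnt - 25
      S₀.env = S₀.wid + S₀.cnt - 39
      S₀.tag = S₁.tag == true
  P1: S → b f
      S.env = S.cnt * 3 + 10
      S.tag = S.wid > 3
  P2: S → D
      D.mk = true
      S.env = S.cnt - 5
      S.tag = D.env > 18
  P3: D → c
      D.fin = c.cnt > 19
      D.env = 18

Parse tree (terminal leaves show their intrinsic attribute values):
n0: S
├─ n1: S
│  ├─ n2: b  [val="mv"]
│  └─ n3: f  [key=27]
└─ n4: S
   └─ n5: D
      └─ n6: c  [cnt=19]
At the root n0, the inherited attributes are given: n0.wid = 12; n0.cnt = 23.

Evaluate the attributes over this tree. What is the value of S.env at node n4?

-3

1. n0.wid = 12  [given at root]
2. n0.cnt = 23  [given at root]
3. n1.wid = 4  [S₀.wid * -1 + 16]
4. n1.cnt = -2  [S₀.wid - 14]
5. n2.val = "mv"  [terminal]
6. n3.key = 27  [terminal]
7. n1.env = 4  [S.cnt * 3 + 10]
8. n1.tag = true  [S.wid > 3]
9. n4.wid = 8  [(if S₁.tag then S₀.cnt else S₀.wid) - 15]
10. n4.cnt = 2  [S₁.env + S₀.cnt - 25]
11. n5.mk = true  [true]
12. n6.cnt = 19  [terminal]
13. n5.fin = false  [c.cnt > 19]
14. n5.env = 18  [18]
15. n4.env = -3  [S.cnt - 5]
16. n4.tag = false  [D.env > 18]
17. n0.env = -4  [S₀.wid + S₀.cnt - 39]
18. n0.tag = true  [S₁.tag == true]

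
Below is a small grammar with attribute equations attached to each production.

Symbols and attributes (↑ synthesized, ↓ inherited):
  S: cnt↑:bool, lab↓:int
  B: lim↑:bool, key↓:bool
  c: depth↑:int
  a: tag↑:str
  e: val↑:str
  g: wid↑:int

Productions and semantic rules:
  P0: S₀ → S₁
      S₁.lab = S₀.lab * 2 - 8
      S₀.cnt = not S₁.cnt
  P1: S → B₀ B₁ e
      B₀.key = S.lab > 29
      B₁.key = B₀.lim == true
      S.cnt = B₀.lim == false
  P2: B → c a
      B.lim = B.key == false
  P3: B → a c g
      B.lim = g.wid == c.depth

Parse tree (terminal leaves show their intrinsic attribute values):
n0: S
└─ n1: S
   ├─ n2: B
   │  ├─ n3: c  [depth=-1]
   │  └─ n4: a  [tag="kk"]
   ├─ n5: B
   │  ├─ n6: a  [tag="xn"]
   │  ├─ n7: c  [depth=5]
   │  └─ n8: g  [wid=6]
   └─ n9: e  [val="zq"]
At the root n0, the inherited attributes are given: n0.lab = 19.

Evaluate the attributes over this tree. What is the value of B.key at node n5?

false

1. n0.lab = 19  [given at root]
2. n1.lab = 30  [S₀.lab * 2 - 8]
3. n2.key = true  [S.lab > 29]
4. n3.depth = -1  [terminal]
5. n4.tag = "kk"  [terminal]
6. n2.lim = false  [B.key == false]
7. n5.key = false  [B₀.lim == true]
8. n6.tag = "xn"  [terminal]
9. n7.depth = 5  [terminal]
10. n8.wid = 6  [terminal]
11. n5.lim = false  [g.wid == c.depth]
12. n9.val = "zq"  [terminal]
13. n1.cnt = true  [B₀.lim == false]
14. n0.cnt = false  [not S₁.cnt]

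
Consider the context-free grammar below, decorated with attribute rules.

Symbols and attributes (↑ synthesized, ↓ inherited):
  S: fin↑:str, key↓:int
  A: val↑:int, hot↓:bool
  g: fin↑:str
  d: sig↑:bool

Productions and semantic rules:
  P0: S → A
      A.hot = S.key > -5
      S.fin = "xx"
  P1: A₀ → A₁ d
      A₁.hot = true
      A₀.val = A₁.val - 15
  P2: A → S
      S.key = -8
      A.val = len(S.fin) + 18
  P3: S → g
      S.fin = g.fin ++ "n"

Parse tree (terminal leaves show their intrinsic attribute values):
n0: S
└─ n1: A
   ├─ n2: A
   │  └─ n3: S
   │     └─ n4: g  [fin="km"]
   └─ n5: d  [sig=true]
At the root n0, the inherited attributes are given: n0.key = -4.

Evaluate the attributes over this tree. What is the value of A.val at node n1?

6

1. n0.key = -4  [given at root]
2. n1.hot = true  [S.key > -5]
3. n2.hot = true  [true]
4. n3.key = -8  [-8]
5. n4.fin = "km"  [terminal]
6. n3.fin = "kmn"  [g.fin ++ "n"]
7. n2.val = 21  [len(S.fin) + 18]
8. n5.sig = true  [terminal]
9. n1.val = 6  [A₁.val - 15]
10. n0.fin = "xx"  ["xx"]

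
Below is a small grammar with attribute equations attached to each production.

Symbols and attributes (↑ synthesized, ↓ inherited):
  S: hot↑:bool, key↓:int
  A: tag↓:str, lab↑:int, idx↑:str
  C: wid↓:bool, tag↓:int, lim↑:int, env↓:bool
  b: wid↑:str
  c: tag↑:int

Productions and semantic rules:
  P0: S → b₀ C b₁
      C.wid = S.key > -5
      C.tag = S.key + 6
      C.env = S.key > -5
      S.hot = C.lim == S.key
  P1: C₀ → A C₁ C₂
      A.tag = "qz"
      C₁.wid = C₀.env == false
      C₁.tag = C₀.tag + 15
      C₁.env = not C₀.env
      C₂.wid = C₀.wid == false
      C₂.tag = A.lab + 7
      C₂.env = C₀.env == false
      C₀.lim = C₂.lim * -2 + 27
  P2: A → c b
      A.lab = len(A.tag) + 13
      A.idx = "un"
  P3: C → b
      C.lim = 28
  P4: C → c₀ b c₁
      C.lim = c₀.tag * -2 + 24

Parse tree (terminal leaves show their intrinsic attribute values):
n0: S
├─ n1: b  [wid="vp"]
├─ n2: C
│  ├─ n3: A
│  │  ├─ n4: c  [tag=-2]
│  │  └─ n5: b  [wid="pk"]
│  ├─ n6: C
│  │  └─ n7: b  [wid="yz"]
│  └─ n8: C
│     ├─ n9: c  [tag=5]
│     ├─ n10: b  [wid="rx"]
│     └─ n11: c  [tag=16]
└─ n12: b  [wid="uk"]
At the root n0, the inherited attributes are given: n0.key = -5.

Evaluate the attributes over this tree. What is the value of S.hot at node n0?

false

1. n0.key = -5  [given at root]
2. n1.wid = "vp"  [terminal]
3. n2.wid = false  [S.key > -5]
4. n2.tag = 1  [S.key + 6]
5. n2.env = false  [S.key > -5]
6. n3.tag = "qz"  ["qz"]
7. n4.tag = -2  [terminal]
8. n5.wid = "pk"  [terminal]
9. n3.lab = 15  [len(A.tag) + 13]
10. n3.idx = "un"  ["un"]
11. n6.wid = true  [C₀.env == false]
12. n6.tag = 16  [C₀.tag + 15]
13. n6.env = true  [not C₀.env]
14. n7.wid = "yz"  [terminal]
15. n6.lim = 28  [28]
16. n8.wid = true  [C₀.wid == false]
17. n8.tag = 22  [A.lab + 7]
18. n8.env = true  [C₀.env == false]
19. n9.tag = 5  [terminal]
20. n10.wid = "rx"  [terminal]
21. n11.tag = 16  [terminal]
22. n8.lim = 14  [c₀.tag * -2 + 24]
23. n2.lim = -1  [C₂.lim * -2 + 27]
24. n12.wid = "uk"  [terminal]
25. n0.hot = false  [C.lim == S.key]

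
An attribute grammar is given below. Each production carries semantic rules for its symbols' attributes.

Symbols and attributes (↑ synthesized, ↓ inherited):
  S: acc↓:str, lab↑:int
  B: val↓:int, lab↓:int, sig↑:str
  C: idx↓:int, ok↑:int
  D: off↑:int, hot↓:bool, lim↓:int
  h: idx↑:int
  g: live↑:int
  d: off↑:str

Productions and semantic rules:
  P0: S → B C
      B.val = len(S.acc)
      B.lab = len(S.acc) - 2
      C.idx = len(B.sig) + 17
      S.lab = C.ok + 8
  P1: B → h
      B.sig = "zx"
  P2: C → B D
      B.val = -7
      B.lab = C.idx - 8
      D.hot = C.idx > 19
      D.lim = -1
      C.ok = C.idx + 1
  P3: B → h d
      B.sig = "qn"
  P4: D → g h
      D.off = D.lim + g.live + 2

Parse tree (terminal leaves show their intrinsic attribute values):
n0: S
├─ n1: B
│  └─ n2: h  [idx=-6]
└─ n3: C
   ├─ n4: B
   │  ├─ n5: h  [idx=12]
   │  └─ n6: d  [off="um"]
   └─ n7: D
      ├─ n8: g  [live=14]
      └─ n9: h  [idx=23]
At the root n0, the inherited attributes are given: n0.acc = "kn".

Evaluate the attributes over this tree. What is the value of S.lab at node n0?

1. n0.acc = "kn"  [given at root]
2. n1.val = 2  [len(S.acc)]
3. n1.lab = 0  [len(S.acc) - 2]
4. n2.idx = -6  [terminal]
5. n1.sig = "zx"  ["zx"]
6. n3.idx = 19  [len(B.sig) + 17]
7. n4.val = -7  [-7]
8. n4.lab = 11  [C.idx - 8]
9. n5.idx = 12  [terminal]
10. n6.off = "um"  [terminal]
11. n4.sig = "qn"  ["qn"]
12. n7.hot = false  [C.idx > 19]
13. n7.lim = -1  [-1]
14. n8.live = 14  [terminal]
15. n9.idx = 23  [terminal]
16. n7.off = 15  [D.lim + g.live + 2]
17. n3.ok = 20  [C.idx + 1]
18. n0.lab = 28  [C.ok + 8]

28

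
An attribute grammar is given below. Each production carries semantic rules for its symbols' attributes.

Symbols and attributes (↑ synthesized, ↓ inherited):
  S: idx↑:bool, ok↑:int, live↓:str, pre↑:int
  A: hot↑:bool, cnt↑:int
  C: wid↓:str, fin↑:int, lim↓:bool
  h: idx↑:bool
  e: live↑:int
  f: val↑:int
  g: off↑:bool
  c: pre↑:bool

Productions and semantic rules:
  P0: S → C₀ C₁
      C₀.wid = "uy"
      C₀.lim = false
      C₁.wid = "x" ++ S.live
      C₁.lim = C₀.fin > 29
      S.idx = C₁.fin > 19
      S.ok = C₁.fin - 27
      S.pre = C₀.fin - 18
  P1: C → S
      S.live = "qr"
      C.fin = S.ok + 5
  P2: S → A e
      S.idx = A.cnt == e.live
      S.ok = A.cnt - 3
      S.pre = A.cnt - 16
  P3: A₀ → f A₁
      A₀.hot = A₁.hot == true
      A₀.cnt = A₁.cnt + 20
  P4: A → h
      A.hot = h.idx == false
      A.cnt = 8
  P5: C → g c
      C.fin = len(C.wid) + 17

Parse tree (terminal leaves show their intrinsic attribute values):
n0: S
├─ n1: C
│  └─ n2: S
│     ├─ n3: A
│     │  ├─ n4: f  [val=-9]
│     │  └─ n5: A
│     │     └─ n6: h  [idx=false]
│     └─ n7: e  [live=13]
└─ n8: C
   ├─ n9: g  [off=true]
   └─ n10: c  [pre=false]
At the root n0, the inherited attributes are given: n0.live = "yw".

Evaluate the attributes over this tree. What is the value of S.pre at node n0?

1. n0.live = "yw"  [given at root]
2. n1.wid = "uy"  ["uy"]
3. n1.lim = false  [false]
4. n2.live = "qr"  ["qr"]
5. n4.val = -9  [terminal]
6. n6.idx = false  [terminal]
7. n5.hot = true  [h.idx == false]
8. n5.cnt = 8  [8]
9. n3.hot = true  [A₁.hot == true]
10. n3.cnt = 28  [A₁.cnt + 20]
11. n7.live = 13  [terminal]
12. n2.idx = false  [A.cnt == e.live]
13. n2.ok = 25  [A.cnt - 3]
14. n2.pre = 12  [A.cnt - 16]
15. n1.fin = 30  [S.ok + 5]
16. n8.wid = "xyw"  ["x" ++ S.live]
17. n8.lim = true  [C₀.fin > 29]
18. n9.off = true  [terminal]
19. n10.pre = false  [terminal]
20. n8.fin = 20  [len(C.wid) + 17]
21. n0.idx = true  [C₁.fin > 19]
22. n0.ok = -7  [C₁.fin - 27]
23. n0.pre = 12  [C₀.fin - 18]

12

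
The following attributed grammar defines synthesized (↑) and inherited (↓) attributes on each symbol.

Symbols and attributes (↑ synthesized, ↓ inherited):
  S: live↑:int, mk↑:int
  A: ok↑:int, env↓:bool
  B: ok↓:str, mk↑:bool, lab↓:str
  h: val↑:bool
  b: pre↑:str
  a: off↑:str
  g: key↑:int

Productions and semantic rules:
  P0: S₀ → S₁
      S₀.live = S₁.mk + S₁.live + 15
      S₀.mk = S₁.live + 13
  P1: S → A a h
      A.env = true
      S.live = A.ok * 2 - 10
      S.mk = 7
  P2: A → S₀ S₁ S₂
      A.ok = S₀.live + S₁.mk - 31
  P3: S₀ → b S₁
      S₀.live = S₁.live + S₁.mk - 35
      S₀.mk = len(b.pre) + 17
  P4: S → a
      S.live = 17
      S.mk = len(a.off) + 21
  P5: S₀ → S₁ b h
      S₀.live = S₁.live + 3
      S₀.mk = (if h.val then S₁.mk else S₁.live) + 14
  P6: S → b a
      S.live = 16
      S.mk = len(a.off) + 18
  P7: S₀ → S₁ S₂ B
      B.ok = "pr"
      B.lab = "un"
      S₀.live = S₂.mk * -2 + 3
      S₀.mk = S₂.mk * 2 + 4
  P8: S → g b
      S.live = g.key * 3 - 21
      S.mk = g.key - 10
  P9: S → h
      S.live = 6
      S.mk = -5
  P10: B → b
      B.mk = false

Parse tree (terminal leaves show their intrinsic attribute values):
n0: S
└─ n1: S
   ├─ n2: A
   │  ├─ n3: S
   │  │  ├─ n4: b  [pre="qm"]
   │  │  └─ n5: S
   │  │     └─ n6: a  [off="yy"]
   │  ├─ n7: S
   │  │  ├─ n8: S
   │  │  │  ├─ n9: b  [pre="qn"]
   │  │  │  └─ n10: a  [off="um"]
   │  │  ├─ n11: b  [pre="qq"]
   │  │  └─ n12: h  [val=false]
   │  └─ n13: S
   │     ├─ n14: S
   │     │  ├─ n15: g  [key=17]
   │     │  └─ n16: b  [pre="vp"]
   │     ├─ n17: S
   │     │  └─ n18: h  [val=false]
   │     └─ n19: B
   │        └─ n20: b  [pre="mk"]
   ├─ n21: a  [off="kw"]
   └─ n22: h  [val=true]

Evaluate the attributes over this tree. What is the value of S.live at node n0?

1. n2.env = true  [true]
2. n4.pre = "qm"  [terminal]
3. n6.off = "yy"  [terminal]
4. n5.live = 17  [17]
5. n5.mk = 23  [len(a.off) + 21]
6. n3.live = 5  [S₁.live + S₁.mk - 35]
7. n3.mk = 19  [len(b.pre) + 17]
8. n9.pre = "qn"  [terminal]
9. n10.off = "um"  [terminal]
10. n8.live = 16  [16]
11. n8.mk = 20  [len(a.off) + 18]
12. n11.pre = "qq"  [terminal]
13. n12.val = false  [terminal]
14. n7.live = 19  [S₁.live + 3]
15. n7.mk = 30  [(if h.val then S₁.mk else S₁.live) + 14]
16. n15.key = 17  [terminal]
17. n16.pre = "vp"  [terminal]
18. n14.live = 30  [g.key * 3 - 21]
19. n14.mk = 7  [g.key - 10]
20. n18.val = false  [terminal]
21. n17.live = 6  [6]
22. n17.mk = -5  [-5]
23. n19.ok = "pr"  ["pr"]
24. n19.lab = "un"  ["un"]
25. n20.pre = "mk"  [terminal]
26. n19.mk = false  [false]
27. n13.live = 13  [S₂.mk * -2 + 3]
28. n13.mk = -6  [S₂.mk * 2 + 4]
29. n2.ok = 4  [S₀.live + S₁.mk - 31]
30. n21.off = "kw"  [terminal]
31. n22.val = true  [terminal]
32. n1.live = -2  [A.ok * 2 - 10]
33. n1.mk = 7  [7]
34. n0.live = 20  [S₁.mk + S₁.live + 15]
35. n0.mk = 11  [S₁.live + 13]

20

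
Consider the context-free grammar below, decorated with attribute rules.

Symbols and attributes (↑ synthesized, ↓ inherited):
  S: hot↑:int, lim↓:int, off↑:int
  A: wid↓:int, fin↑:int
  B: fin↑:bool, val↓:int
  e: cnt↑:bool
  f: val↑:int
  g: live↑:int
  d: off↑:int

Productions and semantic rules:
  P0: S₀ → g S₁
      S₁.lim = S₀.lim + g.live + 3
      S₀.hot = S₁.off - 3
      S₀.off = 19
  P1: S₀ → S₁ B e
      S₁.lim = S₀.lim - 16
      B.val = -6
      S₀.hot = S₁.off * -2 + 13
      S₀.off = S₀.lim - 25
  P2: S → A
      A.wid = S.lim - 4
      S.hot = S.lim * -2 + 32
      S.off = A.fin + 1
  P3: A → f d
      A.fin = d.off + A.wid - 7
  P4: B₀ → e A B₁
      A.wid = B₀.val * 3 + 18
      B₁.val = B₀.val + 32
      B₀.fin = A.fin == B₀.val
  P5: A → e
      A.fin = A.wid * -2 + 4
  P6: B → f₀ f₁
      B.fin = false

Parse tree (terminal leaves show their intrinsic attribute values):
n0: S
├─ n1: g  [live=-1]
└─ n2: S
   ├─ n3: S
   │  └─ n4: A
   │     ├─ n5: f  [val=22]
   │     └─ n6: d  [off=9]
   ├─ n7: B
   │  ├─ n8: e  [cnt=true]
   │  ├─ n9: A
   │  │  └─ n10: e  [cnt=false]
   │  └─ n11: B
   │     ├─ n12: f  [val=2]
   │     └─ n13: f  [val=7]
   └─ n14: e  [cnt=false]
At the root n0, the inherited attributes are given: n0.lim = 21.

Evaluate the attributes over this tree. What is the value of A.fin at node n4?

5

1. n0.lim = 21  [given at root]
2. n1.live = -1  [terminal]
3. n2.lim = 23  [S₀.lim + g.live + 3]
4. n3.lim = 7  [S₀.lim - 16]
5. n4.wid = 3  [S.lim - 4]
6. n5.val = 22  [terminal]
7. n6.off = 9  [terminal]
8. n4.fin = 5  [d.off + A.wid - 7]
9. n3.hot = 18  [S.lim * -2 + 32]
10. n3.off = 6  [A.fin + 1]
11. n7.val = -6  [-6]
12. n8.cnt = true  [terminal]
13. n9.wid = 0  [B₀.val * 3 + 18]
14. n10.cnt = false  [terminal]
15. n9.fin = 4  [A.wid * -2 + 4]
16. n11.val = 26  [B₀.val + 32]
17. n12.val = 2  [terminal]
18. n13.val = 7  [terminal]
19. n11.fin = false  [false]
20. n7.fin = false  [A.fin == B₀.val]
21. n14.cnt = false  [terminal]
22. n2.hot = 1  [S₁.off * -2 + 13]
23. n2.off = -2  [S₀.lim - 25]
24. n0.hot = -5  [S₁.off - 3]
25. n0.off = 19  [19]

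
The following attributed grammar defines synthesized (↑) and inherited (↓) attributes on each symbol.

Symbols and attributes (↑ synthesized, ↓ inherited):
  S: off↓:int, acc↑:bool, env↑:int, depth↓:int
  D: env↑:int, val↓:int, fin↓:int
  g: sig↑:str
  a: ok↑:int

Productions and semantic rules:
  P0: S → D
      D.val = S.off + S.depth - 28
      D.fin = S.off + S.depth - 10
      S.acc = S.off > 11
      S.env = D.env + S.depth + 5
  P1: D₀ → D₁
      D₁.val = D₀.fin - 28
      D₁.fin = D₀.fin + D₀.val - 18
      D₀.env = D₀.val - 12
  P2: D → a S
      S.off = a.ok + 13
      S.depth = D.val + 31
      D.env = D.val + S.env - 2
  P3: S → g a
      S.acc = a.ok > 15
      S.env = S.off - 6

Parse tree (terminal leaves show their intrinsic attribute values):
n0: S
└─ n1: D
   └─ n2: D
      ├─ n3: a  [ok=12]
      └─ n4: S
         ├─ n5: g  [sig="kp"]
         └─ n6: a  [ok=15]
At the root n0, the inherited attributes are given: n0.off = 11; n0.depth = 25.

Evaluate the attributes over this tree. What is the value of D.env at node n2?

1. n0.off = 11  [given at root]
2. n0.depth = 25  [given at root]
3. n1.val = 8  [S.off + S.depth - 28]
4. n1.fin = 26  [S.off + S.depth - 10]
5. n2.val = -2  [D₀.fin - 28]
6. n2.fin = 16  [D₀.fin + D₀.val - 18]
7. n3.ok = 12  [terminal]
8. n4.off = 25  [a.ok + 13]
9. n4.depth = 29  [D.val + 31]
10. n5.sig = "kp"  [terminal]
11. n6.ok = 15  [terminal]
12. n4.acc = false  [a.ok > 15]
13. n4.env = 19  [S.off - 6]
14. n2.env = 15  [D.val + S.env - 2]
15. n1.env = -4  [D₀.val - 12]
16. n0.acc = false  [S.off > 11]
17. n0.env = 26  [D.env + S.depth + 5]

15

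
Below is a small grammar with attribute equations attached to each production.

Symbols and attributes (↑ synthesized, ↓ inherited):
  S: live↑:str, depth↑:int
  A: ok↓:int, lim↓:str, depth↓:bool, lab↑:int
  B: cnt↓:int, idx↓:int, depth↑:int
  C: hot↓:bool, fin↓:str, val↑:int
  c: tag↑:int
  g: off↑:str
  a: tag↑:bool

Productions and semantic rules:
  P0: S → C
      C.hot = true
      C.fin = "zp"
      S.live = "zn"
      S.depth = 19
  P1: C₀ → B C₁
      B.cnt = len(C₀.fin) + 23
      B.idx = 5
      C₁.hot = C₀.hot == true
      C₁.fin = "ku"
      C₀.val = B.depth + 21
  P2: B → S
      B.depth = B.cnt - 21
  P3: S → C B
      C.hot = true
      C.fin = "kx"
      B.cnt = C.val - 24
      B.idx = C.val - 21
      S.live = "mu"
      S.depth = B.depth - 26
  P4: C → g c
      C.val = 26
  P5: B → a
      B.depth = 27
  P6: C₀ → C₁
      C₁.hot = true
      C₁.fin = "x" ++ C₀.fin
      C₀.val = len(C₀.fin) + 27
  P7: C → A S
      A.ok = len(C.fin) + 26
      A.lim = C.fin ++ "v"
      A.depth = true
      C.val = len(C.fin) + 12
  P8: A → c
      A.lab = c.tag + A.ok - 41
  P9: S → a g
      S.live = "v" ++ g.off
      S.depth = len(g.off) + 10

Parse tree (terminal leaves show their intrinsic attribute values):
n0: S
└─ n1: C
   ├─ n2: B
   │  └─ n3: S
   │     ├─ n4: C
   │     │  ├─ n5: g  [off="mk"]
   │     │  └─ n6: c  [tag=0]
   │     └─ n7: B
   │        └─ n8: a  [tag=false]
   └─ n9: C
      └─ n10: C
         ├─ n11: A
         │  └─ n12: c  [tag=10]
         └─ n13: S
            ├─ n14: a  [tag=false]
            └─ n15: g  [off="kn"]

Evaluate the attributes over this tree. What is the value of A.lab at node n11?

-2

1. n1.hot = true  [true]
2. n1.fin = "zp"  ["zp"]
3. n2.cnt = 25  [len(C₀.fin) + 23]
4. n2.idx = 5  [5]
5. n4.hot = true  [true]
6. n4.fin = "kx"  ["kx"]
7. n5.off = "mk"  [terminal]
8. n6.tag = 0  [terminal]
9. n4.val = 26  [26]
10. n7.cnt = 2  [C.val - 24]
11. n7.idx = 5  [C.val - 21]
12. n8.tag = false  [terminal]
13. n7.depth = 27  [27]
14. n3.live = "mu"  ["mu"]
15. n3.depth = 1  [B.depth - 26]
16. n2.depth = 4  [B.cnt - 21]
17. n9.hot = true  [C₀.hot == true]
18. n9.fin = "ku"  ["ku"]
19. n10.hot = true  [true]
20. n10.fin = "xku"  ["x" ++ C₀.fin]
21. n11.ok = 29  [len(C.fin) + 26]
22. n11.lim = "xkuv"  [C.fin ++ "v"]
23. n11.depth = true  [true]
24. n12.tag = 10  [terminal]
25. n11.lab = -2  [c.tag + A.ok - 41]
26. n14.tag = false  [terminal]
27. n15.off = "kn"  [terminal]
28. n13.live = "vkn"  ["v" ++ g.off]
29. n13.depth = 12  [len(g.off) + 10]
30. n10.val = 15  [len(C.fin) + 12]
31. n9.val = 29  [len(C₀.fin) + 27]
32. n1.val = 25  [B.depth + 21]
33. n0.live = "zn"  ["zn"]
34. n0.depth = 19  [19]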